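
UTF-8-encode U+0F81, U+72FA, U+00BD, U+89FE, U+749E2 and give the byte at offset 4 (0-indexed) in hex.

U+0F81 → 3-byte form E0 BE 81 at offsets 0–2.
U+72FA → 3-byte form E7 8B BA at offsets 3–5.
Offset 4 falls in char 2's range; it's byte 2 of E7 8B BA = 0x8B.

0x8B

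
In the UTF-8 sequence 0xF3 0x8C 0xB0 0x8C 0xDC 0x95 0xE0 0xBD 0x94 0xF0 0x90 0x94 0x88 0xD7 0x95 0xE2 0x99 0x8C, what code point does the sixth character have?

Offset 0: leading byte 0xF3 = 11110011 → 4-byte char #1 = F3 8C B0 8C.
Offset 4: leading byte 0xDC = 11011100 → 2-byte char #2 = DC 95.
Offset 6: leading byte 0xE0 = 11100000 → 3-byte char #3 = E0 BD 94.
Offset 9: leading byte 0xF0 = 11110000 → 4-byte char #4 = F0 90 94 88.
Offset 13: leading byte 0xD7 = 11010111 → 2-byte char #5 = D7 95.
Offset 15: leading byte 0xE2 = 11100010 → 3-byte char #6 = E2 99 8C.
Leading byte 0xE2 = 11100010 matches 1110xxxx → 3-byte sequence.
Byte 1: 0xE2 = 11100010, payload 0010 (4 bits).
Byte 2: 0x99 = 10011001 (10xxxxxx ✓), payload 011001.
Byte 3: 0x8C = 10001100 (10xxxxxx ✓), payload 001100.
Concatenate: 0010011001001100 = 0x264C (16 bits → U+264C).

U+264C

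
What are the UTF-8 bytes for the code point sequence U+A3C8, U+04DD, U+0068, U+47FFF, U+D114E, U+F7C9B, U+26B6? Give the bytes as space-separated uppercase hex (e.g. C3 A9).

EA 8F 88 D3 9D 68 F1 87 BF BF F3 91 85 8E F3 B7 B2 9B E2 9A B6

U+A3C8: 3-byte form → EA 8F 88.
U+04DD: 2-byte form → D3 9D.
U+0068: 1-byte form → 68.
U+47FFF: 4-byte form → F1 87 BF BF.
U+D114E: 4-byte form → F3 91 85 8E.
U+F7C9B: 4-byte form → F3 B7 B2 9B.
U+26B6: 3-byte form → E2 9A B6.
Concatenated (21 bytes): EA 8F 88 D3 9D 68 F1 87 BF BF F3 91 85 8E F3 B7 B2 9B E2 9A B6.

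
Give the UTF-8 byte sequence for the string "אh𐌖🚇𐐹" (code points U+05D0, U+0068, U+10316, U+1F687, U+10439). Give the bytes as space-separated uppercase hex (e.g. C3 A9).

D7 90 68 F0 90 8C 96 F0 9F 9A 87 F0 90 90 B9

U+05D0: 2-byte form → D7 90.
U+0068: 1-byte form → 68.
U+10316: 4-byte form → F0 90 8C 96.
U+1F687: 4-byte form → F0 9F 9A 87.
U+10439: 4-byte form → F0 90 90 B9.
Concatenated (15 bytes): D7 90 68 F0 90 8C 96 F0 9F 9A 87 F0 90 90 B9.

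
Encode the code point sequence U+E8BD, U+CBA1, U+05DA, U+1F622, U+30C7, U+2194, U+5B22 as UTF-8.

U+E8BD: 3-byte form → EE A2 BD.
U+CBA1: 3-byte form → EC AE A1.
U+05DA: 2-byte form → D7 9A.
U+1F622: 4-byte form → F0 9F 98 A2.
U+30C7: 3-byte form → E3 83 87.
U+2194: 3-byte form → E2 86 94.
U+5B22: 3-byte form → E5 AC A2.
Concatenated (21 bytes): EE A2 BD EC AE A1 D7 9A F0 9F 98 A2 E3 83 87 E2 86 94 E5 AC A2.

EE A2 BD EC AE A1 D7 9A F0 9F 98 A2 E3 83 87 E2 86 94 E5 AC A2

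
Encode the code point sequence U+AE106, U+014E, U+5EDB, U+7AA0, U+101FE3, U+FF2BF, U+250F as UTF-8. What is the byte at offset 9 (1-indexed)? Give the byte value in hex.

1-indexed offset 9 is 0-indexed offset 8.
U+AE106 → 4-byte form F2 AE 84 86 at offsets 0–3.
U+014E → 2-byte form C5 8E at offsets 4–5.
U+5EDB → 3-byte form E5 BB 9B at offsets 6–8.
Offset 8 falls in char 3's range; it's byte 3 of E5 BB 9B = 0x9B.

0x9B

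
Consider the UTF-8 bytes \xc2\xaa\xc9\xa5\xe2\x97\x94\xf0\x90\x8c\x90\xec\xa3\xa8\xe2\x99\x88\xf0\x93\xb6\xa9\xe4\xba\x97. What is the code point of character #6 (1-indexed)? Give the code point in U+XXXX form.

Offset 0: leading byte 0xC2 = 11000010 → 2-byte char #1 = C2 AA.
Offset 2: leading byte 0xC9 = 11001001 → 2-byte char #2 = C9 A5.
Offset 4: leading byte 0xE2 = 11100010 → 3-byte char #3 = E2 97 94.
Offset 7: leading byte 0xF0 = 11110000 → 4-byte char #4 = F0 90 8C 90.
Offset 11: leading byte 0xEC = 11101100 → 3-byte char #5 = EC A3 A8.
Offset 14: leading byte 0xE2 = 11100010 → 3-byte char #6 = E2 99 88.
Leading byte 0xE2 = 11100010 matches 1110xxxx → 3-byte sequence.
Byte 1: 0xE2 = 11100010, payload 0010 (4 bits).
Byte 2: 0x99 = 10011001 (10xxxxxx ✓), payload 011001.
Byte 3: 0x88 = 10001000 (10xxxxxx ✓), payload 001000.
Concatenate: 0010011001001000 = 0x2648 (16 bits → U+2648).

U+2648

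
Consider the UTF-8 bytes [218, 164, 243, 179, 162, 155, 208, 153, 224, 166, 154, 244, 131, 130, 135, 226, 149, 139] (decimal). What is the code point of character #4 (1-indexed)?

Offset 0: leading byte 0xDA = 11011010 → 2-byte char #1 = DA A4.
Offset 2: leading byte 0xF3 = 11110011 → 4-byte char #2 = F3 B3 A2 9B.
Offset 6: leading byte 0xD0 = 11010000 → 2-byte char #3 = D0 99.
Offset 8: leading byte 0xE0 = 11100000 → 3-byte char #4 = E0 A6 9A.
Leading byte 0xE0 = 11100000 matches 1110xxxx → 3-byte sequence.
Byte 1: 0xE0 = 11100000, payload 0000 (4 bits).
Byte 2: 0xA6 = 10100110 (10xxxxxx ✓), payload 100110.
Byte 3: 0x9A = 10011010 (10xxxxxx ✓), payload 011010.
Concatenate: 0000100110011010 = 0x99A (16 bits → U+099A).

U+099A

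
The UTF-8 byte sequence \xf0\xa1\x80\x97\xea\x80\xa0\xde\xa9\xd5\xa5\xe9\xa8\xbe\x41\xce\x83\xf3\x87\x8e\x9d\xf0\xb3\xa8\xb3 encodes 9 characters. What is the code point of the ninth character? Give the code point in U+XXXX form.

Offset 0: leading byte 0xF0 = 11110000 → 4-byte char #1 = F0 A1 80 97.
Offset 4: leading byte 0xEA = 11101010 → 3-byte char #2 = EA 80 A0.
Offset 7: leading byte 0xDE = 11011110 → 2-byte char #3 = DE A9.
Offset 9: leading byte 0xD5 = 11010101 → 2-byte char #4 = D5 A5.
Offset 11: leading byte 0xE9 = 11101001 → 3-byte char #5 = E9 A8 BE.
Offset 14: leading byte 0x41 = 01000001 → 1-byte char #6 = 41.
Offset 15: leading byte 0xCE = 11001110 → 2-byte char #7 = CE 83.
Offset 17: leading byte 0xF3 = 11110011 → 4-byte char #8 = F3 87 8E 9D.
Offset 21: leading byte 0xF0 = 11110000 → 4-byte char #9 = F0 B3 A8 B3.
Leading byte 0xF0 = 11110000 matches 11110xxx → 4-byte sequence.
Byte 1: 0xF0 = 11110000, payload 000 (3 bits).
Byte 2: 0xB3 = 10110011 (10xxxxxx ✓), payload 110011.
Byte 3: 0xA8 = 10101000 (10xxxxxx ✓), payload 101000.
Byte 4: 0xB3 = 10110011 (10xxxxxx ✓), payload 110011.
Concatenate: 000110011101000110011 = 0x33A33 (21 bits → U+33A33).

U+33A33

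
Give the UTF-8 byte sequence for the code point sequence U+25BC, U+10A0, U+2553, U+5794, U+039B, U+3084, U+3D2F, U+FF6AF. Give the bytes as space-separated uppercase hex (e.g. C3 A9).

U+25BC: 3-byte form → E2 96 BC.
U+10A0: 3-byte form → E1 82 A0.
U+2553: 3-byte form → E2 95 93.
U+5794: 3-byte form → E5 9E 94.
U+039B: 2-byte form → CE 9B.
U+3084: 3-byte form → E3 82 84.
U+3D2F: 3-byte form → E3 B4 AF.
U+FF6AF: 4-byte form → F3 BF 9A AF.
Concatenated (24 bytes): E2 96 BC E1 82 A0 E2 95 93 E5 9E 94 CE 9B E3 82 84 E3 B4 AF F3 BF 9A AF.

E2 96 BC E1 82 A0 E2 95 93 E5 9E 94 CE 9B E3 82 84 E3 B4 AF F3 BF 9A AF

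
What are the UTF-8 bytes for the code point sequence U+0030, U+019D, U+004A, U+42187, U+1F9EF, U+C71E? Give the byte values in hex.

30 C6 9D 4A F1 82 86 87 F0 9F A7 AF EC 9C 9E

U+0030: 1-byte form → 30.
U+019D: 2-byte form → C6 9D.
U+004A: 1-byte form → 4A.
U+42187: 4-byte form → F1 82 86 87.
U+1F9EF: 4-byte form → F0 9F A7 AF.
U+C71E: 3-byte form → EC 9C 9E.
Concatenated (15 bytes): 30 C6 9D 4A F1 82 86 87 F0 9F A7 AF EC 9C 9E.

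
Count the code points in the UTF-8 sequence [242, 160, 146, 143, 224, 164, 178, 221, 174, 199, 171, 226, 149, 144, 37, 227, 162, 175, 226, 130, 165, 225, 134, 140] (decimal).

Byte at offset 0: 0xF2 = 11110010 → 4-byte char (#1). Advance 4.
Byte at offset 4: 0xE0 = 11100000 → 3-byte char (#2). Advance 3.
Byte at offset 7: 0xDD = 11011101 → 2-byte char (#3). Advance 2.
Byte at offset 9: 0xC7 = 11000111 → 2-byte char (#4). Advance 2.
Byte at offset 11: 0xE2 = 11100010 → 3-byte char (#5). Advance 3.
Byte at offset 14: 0x25 = 00100101 → 1-byte char (#6). Advance 1.
Byte at offset 15: 0xE3 = 11100011 → 3-byte char (#7). Advance 3.
Byte at offset 18: 0xE2 = 11100010 → 3-byte char (#8). Advance 3.
Byte at offset 21: 0xE1 = 11100001 → 3-byte char (#9). Advance 3.
Reached end at offset 24 after 9 code points.

9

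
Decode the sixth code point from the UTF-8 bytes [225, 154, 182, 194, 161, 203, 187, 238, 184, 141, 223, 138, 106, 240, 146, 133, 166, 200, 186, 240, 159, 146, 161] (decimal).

Offset 0: leading byte 0xE1 = 11100001 → 3-byte char #1 = E1 9A B6.
Offset 3: leading byte 0xC2 = 11000010 → 2-byte char #2 = C2 A1.
Offset 5: leading byte 0xCB = 11001011 → 2-byte char #3 = CB BB.
Offset 7: leading byte 0xEE = 11101110 → 3-byte char #4 = EE B8 8D.
Offset 10: leading byte 0xDF = 11011111 → 2-byte char #5 = DF 8A.
Offset 12: leading byte 0x6A = 01101010 → 1-byte char #6 = 6A.
Leading byte 0x6A = 01101010 matches 0xxxxxxx → 1-byte sequence.
Byte 1: 0x6A = 01101010, payload 1101010 (7 bits).
Concatenate: 1101010 = 0x6A (7 bits → U+006A).

U+006A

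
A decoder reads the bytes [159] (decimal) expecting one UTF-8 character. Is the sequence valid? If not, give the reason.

Byte 0x9F = 10011111 has the form 10xxxxxx — a continuation byte — but there is no preceding leading byte.

invalid (continuation byte with no leading byte)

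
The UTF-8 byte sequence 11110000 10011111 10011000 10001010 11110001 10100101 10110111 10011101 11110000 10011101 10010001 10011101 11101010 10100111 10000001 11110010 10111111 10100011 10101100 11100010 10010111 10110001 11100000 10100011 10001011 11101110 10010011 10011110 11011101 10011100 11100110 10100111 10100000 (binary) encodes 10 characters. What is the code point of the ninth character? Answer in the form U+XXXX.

U+075C

Offset 0: leading byte 0xF0 = 11110000 → 4-byte char #1 = F0 9F 98 8A.
Offset 4: leading byte 0xF1 = 11110001 → 4-byte char #2 = F1 A5 B7 9D.
Offset 8: leading byte 0xF0 = 11110000 → 4-byte char #3 = F0 9D 91 9D.
Offset 12: leading byte 0xEA = 11101010 → 3-byte char #4 = EA A7 81.
Offset 15: leading byte 0xF2 = 11110010 → 4-byte char #5 = F2 BF A3 AC.
Offset 19: leading byte 0xE2 = 11100010 → 3-byte char #6 = E2 97 B1.
Offset 22: leading byte 0xE0 = 11100000 → 3-byte char #7 = E0 A3 8B.
Offset 25: leading byte 0xEE = 11101110 → 3-byte char #8 = EE 93 9E.
Offset 28: leading byte 0xDD = 11011101 → 2-byte char #9 = DD 9C.
Leading byte 0xDD = 11011101 matches 110xxxxx → 2-byte sequence.
Byte 1: 0xDD = 11011101, payload 11101 (5 bits).
Byte 2: 0x9C = 10011100 (10xxxxxx ✓), payload 011100.
Concatenate: 11101011100 = 0x75C (11 bits → U+075C).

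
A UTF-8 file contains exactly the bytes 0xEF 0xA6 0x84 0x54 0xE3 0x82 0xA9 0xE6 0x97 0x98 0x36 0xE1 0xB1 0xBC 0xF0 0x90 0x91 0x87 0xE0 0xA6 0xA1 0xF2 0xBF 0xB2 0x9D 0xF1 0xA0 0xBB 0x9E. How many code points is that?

10

Byte at offset 0: 0xEF = 11101111 → 3-byte char (#1). Advance 3.
Byte at offset 3: 0x54 = 01010100 → 1-byte char (#2). Advance 1.
Byte at offset 4: 0xE3 = 11100011 → 3-byte char (#3). Advance 3.
Byte at offset 7: 0xE6 = 11100110 → 3-byte char (#4). Advance 3.
Byte at offset 10: 0x36 = 00110110 → 1-byte char (#5). Advance 1.
Byte at offset 11: 0xE1 = 11100001 → 3-byte char (#6). Advance 3.
Byte at offset 14: 0xF0 = 11110000 → 4-byte char (#7). Advance 4.
Byte at offset 18: 0xE0 = 11100000 → 3-byte char (#8). Advance 3.
Byte at offset 21: 0xF2 = 11110010 → 4-byte char (#9). Advance 4.
Byte at offset 25: 0xF1 = 11110001 → 4-byte char (#10). Advance 4.
Reached end at offset 29 after 10 code points.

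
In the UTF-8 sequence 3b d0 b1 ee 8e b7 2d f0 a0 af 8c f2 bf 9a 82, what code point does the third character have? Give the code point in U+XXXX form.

Offset 0: leading byte 0x3B = 00111011 → 1-byte char #1 = 3B.
Offset 1: leading byte 0xD0 = 11010000 → 2-byte char #2 = D0 B1.
Offset 3: leading byte 0xEE = 11101110 → 3-byte char #3 = EE 8E B7.
Leading byte 0xEE = 11101110 matches 1110xxxx → 3-byte sequence.
Byte 1: 0xEE = 11101110, payload 1110 (4 bits).
Byte 2: 0x8E = 10001110 (10xxxxxx ✓), payload 001110.
Byte 3: 0xB7 = 10110111 (10xxxxxx ✓), payload 110111.
Concatenate: 1110001110110111 = 0xE3B7 (16 bits → U+E3B7).

U+E3B7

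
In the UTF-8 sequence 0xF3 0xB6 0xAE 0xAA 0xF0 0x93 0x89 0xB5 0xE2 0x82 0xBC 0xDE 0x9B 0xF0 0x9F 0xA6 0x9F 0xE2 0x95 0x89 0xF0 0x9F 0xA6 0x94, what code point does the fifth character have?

Offset 0: leading byte 0xF3 = 11110011 → 4-byte char #1 = F3 B6 AE AA.
Offset 4: leading byte 0xF0 = 11110000 → 4-byte char #2 = F0 93 89 B5.
Offset 8: leading byte 0xE2 = 11100010 → 3-byte char #3 = E2 82 BC.
Offset 11: leading byte 0xDE = 11011110 → 2-byte char #4 = DE 9B.
Offset 13: leading byte 0xF0 = 11110000 → 4-byte char #5 = F0 9F A6 9F.
Leading byte 0xF0 = 11110000 matches 11110xxx → 4-byte sequence.
Byte 1: 0xF0 = 11110000, payload 000 (3 bits).
Byte 2: 0x9F = 10011111 (10xxxxxx ✓), payload 011111.
Byte 3: 0xA6 = 10100110 (10xxxxxx ✓), payload 100110.
Byte 4: 0x9F = 10011111 (10xxxxxx ✓), payload 011111.
Concatenate: 000011111100110011111 = 0x1F99F (21 bits → U+1F99F).

U+1F99F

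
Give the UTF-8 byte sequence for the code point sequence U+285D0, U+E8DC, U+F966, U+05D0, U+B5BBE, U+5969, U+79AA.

U+285D0: 4-byte form → F0 A8 97 90.
U+E8DC: 3-byte form → EE A3 9C.
U+F966: 3-byte form → EF A5 A6.
U+05D0: 2-byte form → D7 90.
U+B5BBE: 4-byte form → F2 B5 AE BE.
U+5969: 3-byte form → E5 A5 A9.
U+79AA: 3-byte form → E7 A6 AA.
Concatenated (22 bytes): F0 A8 97 90 EE A3 9C EF A5 A6 D7 90 F2 B5 AE BE E5 A5 A9 E7 A6 AA.

F0 A8 97 90 EE A3 9C EF A5 A6 D7 90 F2 B5 AE BE E5 A5 A9 E7 A6 AA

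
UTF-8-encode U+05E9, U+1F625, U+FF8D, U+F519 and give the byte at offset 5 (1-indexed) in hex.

1-indexed offset 5 is 0-indexed offset 4.
U+05E9 → 2-byte form D7 A9 at offsets 0–1.
U+1F625 → 4-byte form F0 9F 98 A5 at offsets 2–5.
Offset 4 falls in char 2's range; it's byte 3 of F0 9F 98 A5 = 0x98.

0x98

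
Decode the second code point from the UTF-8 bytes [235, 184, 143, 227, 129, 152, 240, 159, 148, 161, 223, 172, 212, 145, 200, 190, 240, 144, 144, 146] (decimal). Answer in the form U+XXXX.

Offset 0: leading byte 0xEB = 11101011 → 3-byte char #1 = EB B8 8F.
Offset 3: leading byte 0xE3 = 11100011 → 3-byte char #2 = E3 81 98.
Leading byte 0xE3 = 11100011 matches 1110xxxx → 3-byte sequence.
Byte 1: 0xE3 = 11100011, payload 0011 (4 bits).
Byte 2: 0x81 = 10000001 (10xxxxxx ✓), payload 000001.
Byte 3: 0x98 = 10011000 (10xxxxxx ✓), payload 011000.
Concatenate: 0011000001011000 = 0x3058 (16 bits → U+3058).

U+3058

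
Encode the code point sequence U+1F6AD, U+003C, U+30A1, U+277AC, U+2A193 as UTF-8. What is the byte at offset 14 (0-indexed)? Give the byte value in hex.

U+1F6AD → 4-byte form F0 9F 9A AD at offsets 0–3.
U+003C → 1-byte form 3C at offsets 4–4.
U+30A1 → 3-byte form E3 82 A1 at offsets 5–7.
U+277AC → 4-byte form F0 A7 9E AC at offsets 8–11.
U+2A193 → 4-byte form F0 AA 86 93 at offsets 12–15.
Offset 14 falls in char 5's range; it's byte 3 of F0 AA 86 93 = 0x86.

0x86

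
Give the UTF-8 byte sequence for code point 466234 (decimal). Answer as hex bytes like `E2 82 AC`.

U+71D3A = 0x71D3A = 466234 decimal. In range U+10000–U+10FFFF → 4-byte form: 11110xxx 10xxxxxx 10xxxxxx 10xxxxxx.
Binary (21 bits): 001110001110100111010.
Split 3+6+6+6: 001 | 110001 | 110100 | 111010.
Byte 1: 11110001 = 0xF1.
Byte 2: 10110001 = 0xB1.
Byte 3: 10110100 = 0xB4.
Byte 4: 10111010 = 0xBA.

F1 B1 B4 BA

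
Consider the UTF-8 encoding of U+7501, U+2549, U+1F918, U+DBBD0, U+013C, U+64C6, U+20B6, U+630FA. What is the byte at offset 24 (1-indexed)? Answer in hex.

1-indexed offset 24 is 0-indexed offset 23.
U+7501 → 3-byte form E7 94 81 at offsets 0–2.
U+2549 → 3-byte form E2 95 89 at offsets 3–5.
U+1F918 → 4-byte form F0 9F A4 98 at offsets 6–9.
U+DBBD0 → 4-byte form F3 9B AF 90 at offsets 10–13.
U+013C → 2-byte form C4 BC at offsets 14–15.
U+64C6 → 3-byte form E6 93 86 at offsets 16–18.
U+20B6 → 3-byte form E2 82 B6 at offsets 19–21.
U+630FA → 4-byte form F1 A3 83 BA at offsets 22–25.
Offset 23 falls in char 8's range; it's byte 2 of F1 A3 83 BA = 0xA3.

0xA3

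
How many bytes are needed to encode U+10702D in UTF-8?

4

U+10702D = 0x10702D. UTF-8 uses 1 byte below 0x80, 2 below 0x800, 3 below 0x10000, 4 up to 0x10FFFF. 0x10702D is in U+10000–U+10FFFF → 4 bytes.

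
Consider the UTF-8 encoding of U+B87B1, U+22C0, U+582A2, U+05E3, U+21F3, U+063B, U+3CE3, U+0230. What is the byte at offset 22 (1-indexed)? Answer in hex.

0xC8

1-indexed offset 22 is 0-indexed offset 21.
U+B87B1 → 4-byte form F2 B8 9E B1 at offsets 0–3.
U+22C0 → 3-byte form E2 8B 80 at offsets 4–6.
U+582A2 → 4-byte form F1 98 8A A2 at offsets 7–10.
U+05E3 → 2-byte form D7 A3 at offsets 11–12.
U+21F3 → 3-byte form E2 87 B3 at offsets 13–15.
U+063B → 2-byte form D8 BB at offsets 16–17.
U+3CE3 → 3-byte form E3 B3 A3 at offsets 18–20.
U+0230 → 2-byte form C8 B0 at offsets 21–22.
Offset 21 falls in char 8's range; it's byte 1 of C8 B0 = 0xC8.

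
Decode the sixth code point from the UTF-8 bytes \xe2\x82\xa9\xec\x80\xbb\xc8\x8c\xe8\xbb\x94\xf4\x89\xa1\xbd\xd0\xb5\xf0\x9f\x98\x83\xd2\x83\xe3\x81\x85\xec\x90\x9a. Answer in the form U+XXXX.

U+0435

Offset 0: leading byte 0xE2 = 11100010 → 3-byte char #1 = E2 82 A9.
Offset 3: leading byte 0xEC = 11101100 → 3-byte char #2 = EC 80 BB.
Offset 6: leading byte 0xC8 = 11001000 → 2-byte char #3 = C8 8C.
Offset 8: leading byte 0xE8 = 11101000 → 3-byte char #4 = E8 BB 94.
Offset 11: leading byte 0xF4 = 11110100 → 4-byte char #5 = F4 89 A1 BD.
Offset 15: leading byte 0xD0 = 11010000 → 2-byte char #6 = D0 B5.
Leading byte 0xD0 = 11010000 matches 110xxxxx → 2-byte sequence.
Byte 1: 0xD0 = 11010000, payload 10000 (5 bits).
Byte 2: 0xB5 = 10110101 (10xxxxxx ✓), payload 110101.
Concatenate: 10000110101 = 0x435 (11 bits → U+0435).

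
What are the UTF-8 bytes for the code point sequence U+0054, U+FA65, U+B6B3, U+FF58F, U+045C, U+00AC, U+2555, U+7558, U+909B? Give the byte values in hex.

U+0054: 1-byte form → 54.
U+FA65: 3-byte form → EF A9 A5.
U+B6B3: 3-byte form → EB 9A B3.
U+FF58F: 4-byte form → F3 BF 96 8F.
U+045C: 2-byte form → D1 9C.
U+00AC: 2-byte form → C2 AC.
U+2555: 3-byte form → E2 95 95.
U+7558: 3-byte form → E7 95 98.
U+909B: 3-byte form → E9 82 9B.
Concatenated (24 bytes): 54 EF A9 A5 EB 9A B3 F3 BF 96 8F D1 9C C2 AC E2 95 95 E7 95 98 E9 82 9B.

54 EF A9 A5 EB 9A B3 F3 BF 96 8F D1 9C C2 AC E2 95 95 E7 95 98 E9 82 9B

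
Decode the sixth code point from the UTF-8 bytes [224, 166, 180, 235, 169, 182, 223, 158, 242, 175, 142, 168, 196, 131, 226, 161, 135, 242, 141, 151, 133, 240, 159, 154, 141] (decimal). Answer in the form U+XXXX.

U+2847

Offset 0: leading byte 0xE0 = 11100000 → 3-byte char #1 = E0 A6 B4.
Offset 3: leading byte 0xEB = 11101011 → 3-byte char #2 = EB A9 B6.
Offset 6: leading byte 0xDF = 11011111 → 2-byte char #3 = DF 9E.
Offset 8: leading byte 0xF2 = 11110010 → 4-byte char #4 = F2 AF 8E A8.
Offset 12: leading byte 0xC4 = 11000100 → 2-byte char #5 = C4 83.
Offset 14: leading byte 0xE2 = 11100010 → 3-byte char #6 = E2 A1 87.
Leading byte 0xE2 = 11100010 matches 1110xxxx → 3-byte sequence.
Byte 1: 0xE2 = 11100010, payload 0010 (4 bits).
Byte 2: 0xA1 = 10100001 (10xxxxxx ✓), payload 100001.
Byte 3: 0x87 = 10000111 (10xxxxxx ✓), payload 000111.
Concatenate: 0010100001000111 = 0x2847 (16 bits → U+2847).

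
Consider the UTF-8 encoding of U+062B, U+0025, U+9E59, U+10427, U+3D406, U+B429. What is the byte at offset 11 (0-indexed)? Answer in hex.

U+062B → 2-byte form D8 AB at offsets 0–1.
U+0025 → 1-byte form 25 at offsets 2–2.
U+9E59 → 3-byte form E9 B9 99 at offsets 3–5.
U+10427 → 4-byte form F0 90 90 A7 at offsets 6–9.
U+3D406 → 4-byte form F0 BD 90 86 at offsets 10–13.
Offset 11 falls in char 5's range; it's byte 2 of F0 BD 90 86 = 0xBD.

0xBD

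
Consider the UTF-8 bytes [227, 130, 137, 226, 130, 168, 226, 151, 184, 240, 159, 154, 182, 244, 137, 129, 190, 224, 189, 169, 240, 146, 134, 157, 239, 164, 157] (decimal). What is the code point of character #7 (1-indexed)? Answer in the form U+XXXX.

Offset 0: leading byte 0xE3 = 11100011 → 3-byte char #1 = E3 82 89.
Offset 3: leading byte 0xE2 = 11100010 → 3-byte char #2 = E2 82 A8.
Offset 6: leading byte 0xE2 = 11100010 → 3-byte char #3 = E2 97 B8.
Offset 9: leading byte 0xF0 = 11110000 → 4-byte char #4 = F0 9F 9A B6.
Offset 13: leading byte 0xF4 = 11110100 → 4-byte char #5 = F4 89 81 BE.
Offset 17: leading byte 0xE0 = 11100000 → 3-byte char #6 = E0 BD A9.
Offset 20: leading byte 0xF0 = 11110000 → 4-byte char #7 = F0 92 86 9D.
Leading byte 0xF0 = 11110000 matches 11110xxx → 4-byte sequence.
Byte 1: 0xF0 = 11110000, payload 000 (3 bits).
Byte 2: 0x92 = 10010010 (10xxxxxx ✓), payload 010010.
Byte 3: 0x86 = 10000110 (10xxxxxx ✓), payload 000110.
Byte 4: 0x9D = 10011101 (10xxxxxx ✓), payload 011101.
Concatenate: 000010010000110011101 = 0x1219D (21 bits → U+1219D).

U+1219D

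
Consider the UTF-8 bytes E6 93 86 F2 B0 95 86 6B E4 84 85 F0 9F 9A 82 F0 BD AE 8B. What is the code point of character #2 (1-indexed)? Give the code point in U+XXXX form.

U+B0546

Offset 0: leading byte 0xE6 = 11100110 → 3-byte char #1 = E6 93 86.
Offset 3: leading byte 0xF2 = 11110010 → 4-byte char #2 = F2 B0 95 86.
Leading byte 0xF2 = 11110010 matches 11110xxx → 4-byte sequence.
Byte 1: 0xF2 = 11110010, payload 010 (3 bits).
Byte 2: 0xB0 = 10110000 (10xxxxxx ✓), payload 110000.
Byte 3: 0x95 = 10010101 (10xxxxxx ✓), payload 010101.
Byte 4: 0x86 = 10000110 (10xxxxxx ✓), payload 000110.
Concatenate: 010110000010101000110 = 0xB0546 (21 bits → U+B0546).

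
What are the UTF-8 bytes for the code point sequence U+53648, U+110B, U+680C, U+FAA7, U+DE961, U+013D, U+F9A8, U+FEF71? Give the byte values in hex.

U+53648: 4-byte form → F1 93 99 88.
U+110B: 3-byte form → E1 84 8B.
U+680C: 3-byte form → E6 A0 8C.
U+FAA7: 3-byte form → EF AA A7.
U+DE961: 4-byte form → F3 9E A5 A1.
U+013D: 2-byte form → C4 BD.
U+F9A8: 3-byte form → EF A6 A8.
U+FEF71: 4-byte form → F3 BE BD B1.
Concatenated (26 bytes): F1 93 99 88 E1 84 8B E6 A0 8C EF AA A7 F3 9E A5 A1 C4 BD EF A6 A8 F3 BE BD B1.

F1 93 99 88 E1 84 8B E6 A0 8C EF AA A7 F3 9E A5 A1 C4 BD EF A6 A8 F3 BE BD B1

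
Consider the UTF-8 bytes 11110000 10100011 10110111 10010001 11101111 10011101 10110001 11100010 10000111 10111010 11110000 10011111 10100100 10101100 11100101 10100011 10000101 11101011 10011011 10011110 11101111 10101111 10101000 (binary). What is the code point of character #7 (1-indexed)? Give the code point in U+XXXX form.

Offset 0: leading byte 0xF0 = 11110000 → 4-byte char #1 = F0 A3 B7 91.
Offset 4: leading byte 0xEF = 11101111 → 3-byte char #2 = EF 9D B1.
Offset 7: leading byte 0xE2 = 11100010 → 3-byte char #3 = E2 87 BA.
Offset 10: leading byte 0xF0 = 11110000 → 4-byte char #4 = F0 9F A4 AC.
Offset 14: leading byte 0xE5 = 11100101 → 3-byte char #5 = E5 A3 85.
Offset 17: leading byte 0xEB = 11101011 → 3-byte char #6 = EB 9B 9E.
Offset 20: leading byte 0xEF = 11101111 → 3-byte char #7 = EF AF A8.
Leading byte 0xEF = 11101111 matches 1110xxxx → 3-byte sequence.
Byte 1: 0xEF = 11101111, payload 1111 (4 bits).
Byte 2: 0xAF = 10101111 (10xxxxxx ✓), payload 101111.
Byte 3: 0xA8 = 10101000 (10xxxxxx ✓), payload 101000.
Concatenate: 1111101111101000 = 0xFBE8 (16 bits → U+FBE8).

U+FBE8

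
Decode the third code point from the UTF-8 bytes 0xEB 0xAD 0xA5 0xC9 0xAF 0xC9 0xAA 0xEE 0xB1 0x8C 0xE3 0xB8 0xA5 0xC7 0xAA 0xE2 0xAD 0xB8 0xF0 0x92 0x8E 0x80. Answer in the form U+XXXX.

Offset 0: leading byte 0xEB = 11101011 → 3-byte char #1 = EB AD A5.
Offset 3: leading byte 0xC9 = 11001001 → 2-byte char #2 = C9 AF.
Offset 5: leading byte 0xC9 = 11001001 → 2-byte char #3 = C9 AA.
Leading byte 0xC9 = 11001001 matches 110xxxxx → 2-byte sequence.
Byte 1: 0xC9 = 11001001, payload 01001 (5 bits).
Byte 2: 0xAA = 10101010 (10xxxxxx ✓), payload 101010.
Concatenate: 01001101010 = 0x26A (11 bits → U+026A).

U+026A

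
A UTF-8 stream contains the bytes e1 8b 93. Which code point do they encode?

U+12D3

Leading byte 0xE1 = 11100001 matches 1110xxxx → 3-byte sequence.
Byte 1: 0xE1 = 11100001, payload 0001 (4 bits).
Byte 2: 0x8B = 10001011 (10xxxxxx ✓), payload 001011.
Byte 3: 0x93 = 10010011 (10xxxxxx ✓), payload 010011.
Concatenate: 0001001011010011 = 0x12D3 (16 bits → U+12D3).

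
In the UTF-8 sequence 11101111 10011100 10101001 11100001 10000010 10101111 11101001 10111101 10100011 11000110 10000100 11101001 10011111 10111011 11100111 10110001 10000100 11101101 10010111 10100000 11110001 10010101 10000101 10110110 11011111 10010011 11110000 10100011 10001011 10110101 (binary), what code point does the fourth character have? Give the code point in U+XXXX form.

U+0184

Offset 0: leading byte 0xEF = 11101111 → 3-byte char #1 = EF 9C A9.
Offset 3: leading byte 0xE1 = 11100001 → 3-byte char #2 = E1 82 AF.
Offset 6: leading byte 0xE9 = 11101001 → 3-byte char #3 = E9 BD A3.
Offset 9: leading byte 0xC6 = 11000110 → 2-byte char #4 = C6 84.
Leading byte 0xC6 = 11000110 matches 110xxxxx → 2-byte sequence.
Byte 1: 0xC6 = 11000110, payload 00110 (5 bits).
Byte 2: 0x84 = 10000100 (10xxxxxx ✓), payload 000100.
Concatenate: 00110000100 = 0x184 (11 bits → U+0184).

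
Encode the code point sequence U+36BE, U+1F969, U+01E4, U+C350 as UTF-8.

U+36BE: 3-byte form → E3 9A BE.
U+1F969: 4-byte form → F0 9F A5 A9.
U+01E4: 2-byte form → C7 A4.
U+C350: 3-byte form → EC 8D 90.
Concatenated (12 bytes): E3 9A BE F0 9F A5 A9 C7 A4 EC 8D 90.

E3 9A BE F0 9F A5 A9 C7 A4 EC 8D 90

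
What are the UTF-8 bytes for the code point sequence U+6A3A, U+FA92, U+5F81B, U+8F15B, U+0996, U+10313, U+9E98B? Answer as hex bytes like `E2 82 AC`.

U+6A3A: 3-byte form → E6 A8 BA.
U+FA92: 3-byte form → EF AA 92.
U+5F81B: 4-byte form → F1 9F A0 9B.
U+8F15B: 4-byte form → F2 8F 85 9B.
U+0996: 3-byte form → E0 A6 96.
U+10313: 4-byte form → F0 90 8C 93.
U+9E98B: 4-byte form → F2 9E A6 8B.
Concatenated (25 bytes): E6 A8 BA EF AA 92 F1 9F A0 9B F2 8F 85 9B E0 A6 96 F0 90 8C 93 F2 9E A6 8B.

E6 A8 BA EF AA 92 F1 9F A0 9B F2 8F 85 9B E0 A6 96 F0 90 8C 93 F2 9E A6 8B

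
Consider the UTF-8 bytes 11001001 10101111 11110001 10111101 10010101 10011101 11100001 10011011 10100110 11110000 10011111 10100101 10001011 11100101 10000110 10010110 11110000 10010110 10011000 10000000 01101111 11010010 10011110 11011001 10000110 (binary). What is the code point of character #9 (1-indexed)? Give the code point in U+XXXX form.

U+0646

Offset 0: leading byte 0xC9 = 11001001 → 2-byte char #1 = C9 AF.
Offset 2: leading byte 0xF1 = 11110001 → 4-byte char #2 = F1 BD 95 9D.
Offset 6: leading byte 0xE1 = 11100001 → 3-byte char #3 = E1 9B A6.
Offset 9: leading byte 0xF0 = 11110000 → 4-byte char #4 = F0 9F A5 8B.
Offset 13: leading byte 0xE5 = 11100101 → 3-byte char #5 = E5 86 96.
Offset 16: leading byte 0xF0 = 11110000 → 4-byte char #6 = F0 96 98 80.
Offset 20: leading byte 0x6F = 01101111 → 1-byte char #7 = 6F.
Offset 21: leading byte 0xD2 = 11010010 → 2-byte char #8 = D2 9E.
Offset 23: leading byte 0xD9 = 11011001 → 2-byte char #9 = D9 86.
Leading byte 0xD9 = 11011001 matches 110xxxxx → 2-byte sequence.
Byte 1: 0xD9 = 11011001, payload 11001 (5 bits).
Byte 2: 0x86 = 10000110 (10xxxxxx ✓), payload 000110.
Concatenate: 11001000110 = 0x646 (11 bits → U+0646).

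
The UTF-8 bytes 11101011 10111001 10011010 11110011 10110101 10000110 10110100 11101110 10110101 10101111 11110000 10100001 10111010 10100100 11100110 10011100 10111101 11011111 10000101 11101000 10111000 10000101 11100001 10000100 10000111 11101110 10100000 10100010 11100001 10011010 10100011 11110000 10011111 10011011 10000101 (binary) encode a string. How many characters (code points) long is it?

Byte at offset 0: 0xEB = 11101011 → 3-byte char (#1). Advance 3.
Byte at offset 3: 0xF3 = 11110011 → 4-byte char (#2). Advance 4.
Byte at offset 7: 0xEE = 11101110 → 3-byte char (#3). Advance 3.
Byte at offset 10: 0xF0 = 11110000 → 4-byte char (#4). Advance 4.
Byte at offset 14: 0xE6 = 11100110 → 3-byte char (#5). Advance 3.
Byte at offset 17: 0xDF = 11011111 → 2-byte char (#6). Advance 2.
Byte at offset 19: 0xE8 = 11101000 → 3-byte char (#7). Advance 3.
Byte at offset 22: 0xE1 = 11100001 → 3-byte char (#8). Advance 3.
Byte at offset 25: 0xEE = 11101110 → 3-byte char (#9). Advance 3.
Byte at offset 28: 0xE1 = 11100001 → 3-byte char (#10). Advance 3.
Byte at offset 31: 0xF0 = 11110000 → 4-byte char (#11). Advance 4.
Reached end at offset 35 after 11 code points.

11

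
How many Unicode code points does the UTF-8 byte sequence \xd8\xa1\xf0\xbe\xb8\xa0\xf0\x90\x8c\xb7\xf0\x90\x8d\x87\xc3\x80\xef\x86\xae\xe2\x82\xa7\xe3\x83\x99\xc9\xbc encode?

Byte at offset 0: 0xD8 = 11011000 → 2-byte char (#1). Advance 2.
Byte at offset 2: 0xF0 = 11110000 → 4-byte char (#2). Advance 4.
Byte at offset 6: 0xF0 = 11110000 → 4-byte char (#3). Advance 4.
Byte at offset 10: 0xF0 = 11110000 → 4-byte char (#4). Advance 4.
Byte at offset 14: 0xC3 = 11000011 → 2-byte char (#5). Advance 2.
Byte at offset 16: 0xEF = 11101111 → 3-byte char (#6). Advance 3.
Byte at offset 19: 0xE2 = 11100010 → 3-byte char (#7). Advance 3.
Byte at offset 22: 0xE3 = 11100011 → 3-byte char (#8). Advance 3.
Byte at offset 25: 0xC9 = 11001001 → 2-byte char (#9). Advance 2.
Reached end at offset 27 after 9 code points.

9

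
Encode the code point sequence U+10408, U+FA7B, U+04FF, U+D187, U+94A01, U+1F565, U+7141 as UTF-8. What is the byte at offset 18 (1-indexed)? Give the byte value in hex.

1-indexed offset 18 is 0-indexed offset 17.
U+10408 → 4-byte form F0 90 90 88 at offsets 0–3.
U+FA7B → 3-byte form EF A9 BB at offsets 4–6.
U+04FF → 2-byte form D3 BF at offsets 7–8.
U+D187 → 3-byte form ED 86 87 at offsets 9–11.
U+94A01 → 4-byte form F2 94 A8 81 at offsets 12–15.
U+1F565 → 4-byte form F0 9F 95 A5 at offsets 16–19.
Offset 17 falls in char 6's range; it's byte 2 of F0 9F 95 A5 = 0x9F.

0x9F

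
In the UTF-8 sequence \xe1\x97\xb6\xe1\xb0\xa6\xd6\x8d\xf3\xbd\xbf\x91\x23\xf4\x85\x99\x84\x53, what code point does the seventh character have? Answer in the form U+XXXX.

Offset 0: leading byte 0xE1 = 11100001 → 3-byte char #1 = E1 97 B6.
Offset 3: leading byte 0xE1 = 11100001 → 3-byte char #2 = E1 B0 A6.
Offset 6: leading byte 0xD6 = 11010110 → 2-byte char #3 = D6 8D.
Offset 8: leading byte 0xF3 = 11110011 → 4-byte char #4 = F3 BD BF 91.
Offset 12: leading byte 0x23 = 00100011 → 1-byte char #5 = 23.
Offset 13: leading byte 0xF4 = 11110100 → 4-byte char #6 = F4 85 99 84.
Offset 17: leading byte 0x53 = 01010011 → 1-byte char #7 = 53.
Leading byte 0x53 = 01010011 matches 0xxxxxxx → 1-byte sequence.
Byte 1: 0x53 = 01010011, payload 1010011 (7 bits).
Concatenate: 1010011 = 0x53 (7 bits → U+0053).

U+0053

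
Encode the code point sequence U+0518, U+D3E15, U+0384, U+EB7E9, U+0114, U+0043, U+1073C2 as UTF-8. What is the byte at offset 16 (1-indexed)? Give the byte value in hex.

0xF4

1-indexed offset 16 is 0-indexed offset 15.
U+0518 → 2-byte form D4 98 at offsets 0–1.
U+D3E15 → 4-byte form F3 93 B8 95 at offsets 2–5.
U+0384 → 2-byte form CE 84 at offsets 6–7.
U+EB7E9 → 4-byte form F3 AB 9F A9 at offsets 8–11.
U+0114 → 2-byte form C4 94 at offsets 12–13.
U+0043 → 1-byte form 43 at offsets 14–14.
U+1073C2 → 4-byte form F4 87 8F 82 at offsets 15–18.
Offset 15 falls in char 7's range; it's byte 1 of F4 87 8F 82 = 0xF4.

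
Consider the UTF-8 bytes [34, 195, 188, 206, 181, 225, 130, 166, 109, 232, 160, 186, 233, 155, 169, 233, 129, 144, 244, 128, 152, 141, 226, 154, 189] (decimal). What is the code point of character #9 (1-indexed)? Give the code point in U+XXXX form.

Offset 0: leading byte 0x22 = 00100010 → 1-byte char #1 = 22.
Offset 1: leading byte 0xC3 = 11000011 → 2-byte char #2 = C3 BC.
Offset 3: leading byte 0xCE = 11001110 → 2-byte char #3 = CE B5.
Offset 5: leading byte 0xE1 = 11100001 → 3-byte char #4 = E1 82 A6.
Offset 8: leading byte 0x6D = 01101101 → 1-byte char #5 = 6D.
Offset 9: leading byte 0xE8 = 11101000 → 3-byte char #6 = E8 A0 BA.
Offset 12: leading byte 0xE9 = 11101001 → 3-byte char #7 = E9 9B A9.
Offset 15: leading byte 0xE9 = 11101001 → 3-byte char #8 = E9 81 90.
Offset 18: leading byte 0xF4 = 11110100 → 4-byte char #9 = F4 80 98 8D.
Leading byte 0xF4 = 11110100 matches 11110xxx → 4-byte sequence.
Byte 1: 0xF4 = 11110100, payload 100 (3 bits).
Byte 2: 0x80 = 10000000 (10xxxxxx ✓), payload 000000.
Byte 3: 0x98 = 10011000 (10xxxxxx ✓), payload 011000.
Byte 4: 0x8D = 10001101 (10xxxxxx ✓), payload 001101.
Concatenate: 100000000011000001101 = 0x10060D (21 bits → U+10060D).

U+10060D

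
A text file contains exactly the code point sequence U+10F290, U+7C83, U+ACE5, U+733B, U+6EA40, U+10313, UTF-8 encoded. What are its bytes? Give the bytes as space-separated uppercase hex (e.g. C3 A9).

F4 8F 8A 90 E7 B2 83 EA B3 A5 E7 8C BB F1 AE A9 80 F0 90 8C 93

U+10F290: 4-byte form → F4 8F 8A 90.
U+7C83: 3-byte form → E7 B2 83.
U+ACE5: 3-byte form → EA B3 A5.
U+733B: 3-byte form → E7 8C BB.
U+6EA40: 4-byte form → F1 AE A9 80.
U+10313: 4-byte form → F0 90 8C 93.
Concatenated (21 bytes): F4 8F 8A 90 E7 B2 83 EA B3 A5 E7 8C BB F1 AE A9 80 F0 90 8C 93.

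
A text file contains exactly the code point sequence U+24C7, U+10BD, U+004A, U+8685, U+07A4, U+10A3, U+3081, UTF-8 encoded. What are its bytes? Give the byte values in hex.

U+24C7: 3-byte form → E2 93 87.
U+10BD: 3-byte form → E1 82 BD.
U+004A: 1-byte form → 4A.
U+8685: 3-byte form → E8 9A 85.
U+07A4: 2-byte form → DE A4.
U+10A3: 3-byte form → E1 82 A3.
U+3081: 3-byte form → E3 82 81.
Concatenated (18 bytes): E2 93 87 E1 82 BD 4A E8 9A 85 DE A4 E1 82 A3 E3 82 81.

E2 93 87 E1 82 BD 4A E8 9A 85 DE A4 E1 82 A3 E3 82 81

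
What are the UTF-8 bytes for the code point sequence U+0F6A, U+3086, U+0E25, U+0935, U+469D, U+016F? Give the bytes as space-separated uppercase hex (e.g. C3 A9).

U+0F6A: 3-byte form → E0 BD AA.
U+3086: 3-byte form → E3 82 86.
U+0E25: 3-byte form → E0 B8 A5.
U+0935: 3-byte form → E0 A4 B5.
U+469D: 3-byte form → E4 9A 9D.
U+016F: 2-byte form → C5 AF.
Concatenated (17 bytes): E0 BD AA E3 82 86 E0 B8 A5 E0 A4 B5 E4 9A 9D C5 AF.

E0 BD AA E3 82 86 E0 B8 A5 E0 A4 B5 E4 9A 9D C5 AF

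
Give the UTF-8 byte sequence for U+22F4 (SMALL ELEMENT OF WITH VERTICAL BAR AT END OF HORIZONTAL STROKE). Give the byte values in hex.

E2 8B B4

U+22F4 = 0x22F4 = 8948 decimal. In range U+0800–U+FFFF → 3-byte form: 1110xxxx 10xxxxxx 10xxxxxx.
Binary (16 bits): 0010001011110100.
Split 4+6+6: 0010 | 001011 | 110100.
Byte 1: 11100010 = 0xE2.
Byte 2: 10001011 = 0x8B.
Byte 3: 10110100 = 0xB4.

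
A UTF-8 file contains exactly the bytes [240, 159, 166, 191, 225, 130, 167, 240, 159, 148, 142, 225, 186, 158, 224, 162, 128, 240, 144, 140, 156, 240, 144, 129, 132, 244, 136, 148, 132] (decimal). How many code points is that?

8

Byte at offset 0: 0xF0 = 11110000 → 4-byte char (#1). Advance 4.
Byte at offset 4: 0xE1 = 11100001 → 3-byte char (#2). Advance 3.
Byte at offset 7: 0xF0 = 11110000 → 4-byte char (#3). Advance 4.
Byte at offset 11: 0xE1 = 11100001 → 3-byte char (#4). Advance 3.
Byte at offset 14: 0xE0 = 11100000 → 3-byte char (#5). Advance 3.
Byte at offset 17: 0xF0 = 11110000 → 4-byte char (#6). Advance 4.
Byte at offset 21: 0xF0 = 11110000 → 4-byte char (#7). Advance 4.
Byte at offset 25: 0xF4 = 11110100 → 4-byte char (#8). Advance 4.
Reached end at offset 29 after 8 code points.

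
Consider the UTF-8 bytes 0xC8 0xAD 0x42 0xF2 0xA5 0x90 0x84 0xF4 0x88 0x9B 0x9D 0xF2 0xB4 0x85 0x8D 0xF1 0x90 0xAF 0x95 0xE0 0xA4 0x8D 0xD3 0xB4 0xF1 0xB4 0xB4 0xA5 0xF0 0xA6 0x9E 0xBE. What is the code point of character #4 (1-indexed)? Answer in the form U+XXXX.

Offset 0: leading byte 0xC8 = 11001000 → 2-byte char #1 = C8 AD.
Offset 2: leading byte 0x42 = 01000010 → 1-byte char #2 = 42.
Offset 3: leading byte 0xF2 = 11110010 → 4-byte char #3 = F2 A5 90 84.
Offset 7: leading byte 0xF4 = 11110100 → 4-byte char #4 = F4 88 9B 9D.
Leading byte 0xF4 = 11110100 matches 11110xxx → 4-byte sequence.
Byte 1: 0xF4 = 11110100, payload 100 (3 bits).
Byte 2: 0x88 = 10001000 (10xxxxxx ✓), payload 001000.
Byte 3: 0x9B = 10011011 (10xxxxxx ✓), payload 011011.
Byte 4: 0x9D = 10011101 (10xxxxxx ✓), payload 011101.
Concatenate: 100001000011011011101 = 0x1086DD (21 bits → U+1086DD).

U+1086DD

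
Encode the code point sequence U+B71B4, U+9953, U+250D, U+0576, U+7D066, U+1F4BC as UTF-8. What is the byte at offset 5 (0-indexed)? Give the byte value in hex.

U+B71B4 → 4-byte form F2 B7 86 B4 at offsets 0–3.
U+9953 → 3-byte form E9 A5 93 at offsets 4–6.
Offset 5 falls in char 2's range; it's byte 2 of E9 A5 93 = 0xA5.

0xA5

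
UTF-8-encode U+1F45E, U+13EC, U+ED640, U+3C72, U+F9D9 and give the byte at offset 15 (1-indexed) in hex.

0xEF

1-indexed offset 15 is 0-indexed offset 14.
U+1F45E → 4-byte form F0 9F 91 9E at offsets 0–3.
U+13EC → 3-byte form E1 8F AC at offsets 4–6.
U+ED640 → 4-byte form F3 AD 99 80 at offsets 7–10.
U+3C72 → 3-byte form E3 B1 B2 at offsets 11–13.
U+F9D9 → 3-byte form EF A7 99 at offsets 14–16.
Offset 14 falls in char 5's range; it's byte 1 of EF A7 99 = 0xEF.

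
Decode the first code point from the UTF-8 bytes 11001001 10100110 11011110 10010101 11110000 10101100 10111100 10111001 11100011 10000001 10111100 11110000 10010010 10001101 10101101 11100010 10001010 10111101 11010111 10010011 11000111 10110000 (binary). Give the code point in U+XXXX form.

U+0266

Offset 0: leading byte 0xC9 = 11001001 → 2-byte char #1 = C9 A6.
Leading byte 0xC9 = 11001001 matches 110xxxxx → 2-byte sequence.
Byte 1: 0xC9 = 11001001, payload 01001 (5 bits).
Byte 2: 0xA6 = 10100110 (10xxxxxx ✓), payload 100110.
Concatenate: 01001100110 = 0x266 (11 bits → U+0266).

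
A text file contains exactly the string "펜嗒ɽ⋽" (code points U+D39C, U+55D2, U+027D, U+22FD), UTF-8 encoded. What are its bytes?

ED 8E 9C E5 97 92 C9 BD E2 8B BD

U+D39C: 3-byte form → ED 8E 9C.
U+55D2: 3-byte form → E5 97 92.
U+027D: 2-byte form → C9 BD.
U+22FD: 3-byte form → E2 8B BD.
Concatenated (11 bytes): ED 8E 9C E5 97 92 C9 BD E2 8B BD.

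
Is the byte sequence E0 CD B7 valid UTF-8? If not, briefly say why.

invalid (non-continuation byte where continuation expected)

Leading byte 0xE0 = 11100000 → 3-byte form.
Byte 2 is 0xCD = 11001101, which is not 10xxxxxx — expected a continuation byte.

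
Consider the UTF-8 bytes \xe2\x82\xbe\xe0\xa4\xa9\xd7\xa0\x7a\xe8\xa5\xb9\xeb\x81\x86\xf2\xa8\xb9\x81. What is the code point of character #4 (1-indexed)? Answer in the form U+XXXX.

U+007A

Offset 0: leading byte 0xE2 = 11100010 → 3-byte char #1 = E2 82 BE.
Offset 3: leading byte 0xE0 = 11100000 → 3-byte char #2 = E0 A4 A9.
Offset 6: leading byte 0xD7 = 11010111 → 2-byte char #3 = D7 A0.
Offset 8: leading byte 0x7A = 01111010 → 1-byte char #4 = 7A.
Leading byte 0x7A = 01111010 matches 0xxxxxxx → 1-byte sequence.
Byte 1: 0x7A = 01111010, payload 1111010 (7 bits).
Concatenate: 1111010 = 0x7A (7 bits → U+007A).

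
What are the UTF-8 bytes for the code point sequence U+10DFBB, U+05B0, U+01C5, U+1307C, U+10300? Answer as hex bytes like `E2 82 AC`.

U+10DFBB: 4-byte form → F4 8D BE BB.
U+05B0: 2-byte form → D6 B0.
U+01C5: 2-byte form → C7 85.
U+1307C: 4-byte form → F0 93 81 BC.
U+10300: 4-byte form → F0 90 8C 80.
Concatenated (16 bytes): F4 8D BE BB D6 B0 C7 85 F0 93 81 BC F0 90 8C 80.

F4 8D BE BB D6 B0 C7 85 F0 93 81 BC F0 90 8C 80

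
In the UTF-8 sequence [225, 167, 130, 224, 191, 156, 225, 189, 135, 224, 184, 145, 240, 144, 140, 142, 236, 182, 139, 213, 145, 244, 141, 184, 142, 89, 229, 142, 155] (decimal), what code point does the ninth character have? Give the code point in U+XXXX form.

Offset 0: leading byte 0xE1 = 11100001 → 3-byte char #1 = E1 A7 82.
Offset 3: leading byte 0xE0 = 11100000 → 3-byte char #2 = E0 BF 9C.
Offset 6: leading byte 0xE1 = 11100001 → 3-byte char #3 = E1 BD 87.
Offset 9: leading byte 0xE0 = 11100000 → 3-byte char #4 = E0 B8 91.
Offset 12: leading byte 0xF0 = 11110000 → 4-byte char #5 = F0 90 8C 8E.
Offset 16: leading byte 0xEC = 11101100 → 3-byte char #6 = EC B6 8B.
Offset 19: leading byte 0xD5 = 11010101 → 2-byte char #7 = D5 91.
Offset 21: leading byte 0xF4 = 11110100 → 4-byte char #8 = F4 8D B8 8E.
Offset 25: leading byte 0x59 = 01011001 → 1-byte char #9 = 59.
Leading byte 0x59 = 01011001 matches 0xxxxxxx → 1-byte sequence.
Byte 1: 0x59 = 01011001, payload 1011001 (7 bits).
Concatenate: 1011001 = 0x59 (7 bits → U+0059).

U+0059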